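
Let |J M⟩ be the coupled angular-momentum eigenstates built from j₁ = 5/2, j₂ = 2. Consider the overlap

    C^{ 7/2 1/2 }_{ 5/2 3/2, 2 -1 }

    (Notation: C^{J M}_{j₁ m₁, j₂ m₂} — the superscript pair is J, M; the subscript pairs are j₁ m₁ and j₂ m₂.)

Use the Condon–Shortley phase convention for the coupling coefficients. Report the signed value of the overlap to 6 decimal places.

√[8·1!4!3!/9! · 4!1!1!3!4!3!] = √(2304/35)
  +(−1)^0/∏(0,1,1,1,3,2)! = 1/12  (running 1/12)
  +(−1)^1/∏(1,0,0,0,4,3)! = -1/144  (running 11/144)
⟨..|..⟩ = √(2304/35)·(11/144) = +0.619780

+√(121/315) = +0.619780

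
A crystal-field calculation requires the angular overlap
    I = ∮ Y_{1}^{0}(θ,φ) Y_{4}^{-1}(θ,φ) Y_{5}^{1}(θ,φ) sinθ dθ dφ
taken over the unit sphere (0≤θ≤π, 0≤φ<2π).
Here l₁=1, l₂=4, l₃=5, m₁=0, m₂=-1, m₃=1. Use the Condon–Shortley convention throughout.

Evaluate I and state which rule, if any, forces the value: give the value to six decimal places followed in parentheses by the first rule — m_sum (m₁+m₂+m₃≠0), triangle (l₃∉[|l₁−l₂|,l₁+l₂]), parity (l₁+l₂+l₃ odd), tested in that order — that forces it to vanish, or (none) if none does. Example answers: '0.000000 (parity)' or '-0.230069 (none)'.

-0.240571 (none)

m-sum 0 ✓  L=10 even ✓  3≤5≤5 ✓
Π(2lᵢ+1) = 3×9×11 = 297
triangle coeff Δ(1,4,5) = 1/495
Σ_t [0,0]: t=0:+1/576 = 1/576
(3j)²=5/99 [(1 4 5; 0 0 0)], sign=-1
Σ_t [0,0]: t=0:+1/720 = 1/720
(3j)²=8/165 [(1 4 5; 0 -1 1)], sign=+1
⇒ 4πI² = 8/11
I = (-1)√(8/11/(4π)) = -0.24057125
No selection rule forces the value: the integral is nonzero (none).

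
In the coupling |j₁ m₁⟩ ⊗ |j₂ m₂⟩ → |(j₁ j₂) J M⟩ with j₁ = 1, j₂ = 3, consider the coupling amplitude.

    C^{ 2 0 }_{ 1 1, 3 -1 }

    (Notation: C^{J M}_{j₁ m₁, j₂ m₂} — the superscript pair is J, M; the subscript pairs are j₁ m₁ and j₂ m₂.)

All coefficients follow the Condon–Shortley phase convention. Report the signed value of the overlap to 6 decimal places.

+0.534522  (= +√(2/7))

triangle: 2!*0!*4!/7! = 48/5040
(j±m)!: 2!*0!*2!*4!*2!*2! = 384
prefactor² = (2J+1)*Δ*N² = 128/7
  k=0: +1/(0!*2!*0!*2!*0!*2!) = 1/8
Σ = 1/8  ⇒  CG² = 128/7*(1/8)² = 2/7
CG = +√(2/7) = +0.534522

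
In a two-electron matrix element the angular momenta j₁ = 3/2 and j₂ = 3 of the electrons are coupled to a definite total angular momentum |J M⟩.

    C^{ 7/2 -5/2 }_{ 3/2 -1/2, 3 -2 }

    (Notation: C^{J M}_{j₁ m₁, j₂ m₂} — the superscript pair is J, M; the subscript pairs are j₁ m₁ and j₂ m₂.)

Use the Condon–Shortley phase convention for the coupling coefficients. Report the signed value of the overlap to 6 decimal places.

+0.377964

triangle: 1!·2!·5!/9! = 240/362880
(j±m)!: 1!·2!·1!·5!·1!·6! = 172800
prefactor² = (2J+1)·Δ·N² = 6400/7
  k=0: +1/(0!·1!·2!·1!·0!·4!) = 1/48
  k=1: −1/(1!·0!·1!·0!·1!·5!) = -1/120
Σ = 1/80  ⇒  CG² = 6400/7·(1/80)² = 1/7
CG = +√(1/7) = +0.377964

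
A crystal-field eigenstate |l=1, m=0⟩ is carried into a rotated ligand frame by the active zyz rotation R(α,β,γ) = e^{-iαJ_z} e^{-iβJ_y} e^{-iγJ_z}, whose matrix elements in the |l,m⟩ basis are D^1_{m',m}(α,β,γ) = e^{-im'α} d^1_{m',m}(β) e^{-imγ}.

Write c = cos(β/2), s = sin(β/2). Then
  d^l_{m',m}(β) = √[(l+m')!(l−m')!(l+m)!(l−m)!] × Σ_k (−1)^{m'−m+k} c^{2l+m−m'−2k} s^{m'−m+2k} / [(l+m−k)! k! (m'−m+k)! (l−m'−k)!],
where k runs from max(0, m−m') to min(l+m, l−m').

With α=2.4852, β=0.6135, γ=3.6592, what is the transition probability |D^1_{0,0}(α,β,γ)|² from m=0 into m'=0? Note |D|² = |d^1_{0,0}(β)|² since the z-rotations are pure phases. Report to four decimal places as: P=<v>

Split into d^1_{0,0}(β=0.6135) × two z-phases.
Half-angle: c=0.953320, s=0.301962. N=√(1·1·1·1)=1.000000
k: max(0,(0)−(0))=0 … min(1+(0),1−(0))=1
  k=0: (−1)^0·1.0000/(1)·0.9533^2·0.3020^0 = +0.908819
  k=1: (−1)^1·1.0000/(1)·0.9533^0·0.3020^2 = -0.091181
d^1_{0,0}(0.6135) = +0.908819 -0.091181 = +0.817638
|D^1_{0,0}|² = |d^1_{0,0}(β)|² = (+0.817638)² = 0.668532 (the z-rotation phases have unit modulus)

P=0.6685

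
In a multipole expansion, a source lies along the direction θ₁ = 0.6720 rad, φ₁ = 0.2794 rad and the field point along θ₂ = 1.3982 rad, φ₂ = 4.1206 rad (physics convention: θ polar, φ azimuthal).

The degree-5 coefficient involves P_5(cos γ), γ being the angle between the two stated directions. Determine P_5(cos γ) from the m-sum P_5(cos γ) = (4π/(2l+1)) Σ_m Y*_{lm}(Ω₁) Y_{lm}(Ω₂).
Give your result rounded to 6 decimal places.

Term-by-term m-sum for l=5 (normalisation 4π/11 = 1.142397):
  m=-5: Y*=0.00751 + 0.04275j  Y=-0.07822 - 0.42350j  product 0.01752 - 0.00652j
  m=-4: Y*=0.07554 + 0.15512j  Y=-0.16971 + 0.16603j  product -0.03857 - 0.01378j
  m=-3: Y*=0.25188 + 0.27998j  Y=-0.23789 - 0.04936j  product -0.04610 - 0.07904j
  m=-2: Y*=0.36493 + 0.22818j  Y=0.09723 + 0.23842j  product -0.01892 + 0.10919j
  m=-1: Y*=0.05797 + 0.01663j  Y=-0.10655 + 0.15852j  product -0.00881 + 0.00742j
  m=+0: Y*=-0.38812 + 0.00000j  Y=0.26091 + 0.00000j  product -0.10126 + 0.00000j
  m=+1: Y*=-0.05797 + 0.01663j  Y=0.10655 + 0.15852j  product -0.00881 - 0.00742j
  m=+2: Y*=0.36493 - 0.22818j  Y=0.09723 - 0.23842j  product -0.01892 - 0.10919j
  m=+3: Y*=-0.25188 + 0.27998j  Y=0.23789 - 0.04936j  product -0.04610 + 0.07904j
  m=+4: Y*=0.07554 - 0.15512j  Y=-0.16971 - 0.16603j  product -0.03857 + 0.01378j
  m=+5: Y*=-0.00751 + 0.04275j  Y=0.07822 - 0.42350j  product 0.01752 + 0.00652j
Accumulated sum -0.29104 + 0.00000j; after 4π/(2l+1) scaling, -0.33249 + 0.00000j ⇒ P_5 = -0.332486

-0.332486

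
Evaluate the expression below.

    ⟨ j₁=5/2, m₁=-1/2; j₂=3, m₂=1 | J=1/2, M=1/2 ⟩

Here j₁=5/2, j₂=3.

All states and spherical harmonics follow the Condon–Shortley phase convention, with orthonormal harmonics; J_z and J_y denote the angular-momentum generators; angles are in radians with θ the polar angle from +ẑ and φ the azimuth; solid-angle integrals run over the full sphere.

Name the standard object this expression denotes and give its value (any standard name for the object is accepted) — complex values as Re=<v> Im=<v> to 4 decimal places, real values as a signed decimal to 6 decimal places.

This is a Clebsch–Gordan (vector-coupling) coefficient.
j₁+j₂−J=5  J+j₁−j₂=0  J−j₁+j₂=1  j₁+j₂+J+1=7
(j₁±m₁, j₂±m₂, J±M) = (2,3,4,2,1,0)
P² = 192/7
sum k=3..3:
  [3] −1/12 = -1/12
S = -1/12
C² = P²·S² = 4/21 ; C = -0.436436

Clebsch–Gordan coefficient, −√(4/21) ≈ -0.436436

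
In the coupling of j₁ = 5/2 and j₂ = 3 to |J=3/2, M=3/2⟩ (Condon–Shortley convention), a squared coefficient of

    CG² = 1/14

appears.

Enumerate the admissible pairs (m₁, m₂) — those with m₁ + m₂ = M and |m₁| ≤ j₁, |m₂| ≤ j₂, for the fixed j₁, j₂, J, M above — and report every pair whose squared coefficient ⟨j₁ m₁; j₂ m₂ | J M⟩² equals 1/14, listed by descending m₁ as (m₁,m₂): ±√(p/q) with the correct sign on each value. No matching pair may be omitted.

(5/2,-1): +√(1/14)

Admissible pairs with m₁+m₂ = M = 3/2: (-3/2,3), (-1/2,2), (1/2,1), (3/2,0), (5/2,-1)
  (m₁,m₂)=(5/2,-1): CG² = 1/14, CG = +√(1/14)   ← matches the target
  (m₁,m₂)=(3/2,0): CG² = 6/35, CG = −√(6/35)
  (m₁,m₂)=(1/2,1): CG² = 9/35, CG = +√(9/35)
  (m₁,m₂)=(-1/2,2): CG² = 2/7, CG = −√(2/7)
  (m₁,m₂)=(-3/2,3): CG² = 3/14, CG = +√(3/14)
Pairs with CG² = 1/14: (5/2,-1): +√(1/14)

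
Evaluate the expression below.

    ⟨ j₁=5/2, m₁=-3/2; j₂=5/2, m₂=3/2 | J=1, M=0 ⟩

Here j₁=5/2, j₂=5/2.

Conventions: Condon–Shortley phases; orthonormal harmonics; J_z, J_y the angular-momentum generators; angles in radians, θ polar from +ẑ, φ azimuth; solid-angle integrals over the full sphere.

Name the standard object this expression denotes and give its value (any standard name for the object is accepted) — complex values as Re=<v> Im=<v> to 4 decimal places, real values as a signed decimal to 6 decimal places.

This is a Clebsch–Gordan (vector-coupling) coefficient.
triangle: 4!*1!*1!/7! = 24/5040
(j±m)!: 1!*4!*4!*1!*1!*1! = 576
prefactor² = (2J+1)*Δ*N² = 288/35
  k=3: −1/(3!*1!*1!*1!*0!*0!) = -1/6
  k=4: +1/(4!*0!*0!*0!*1!*1!) = 1/24
Σ = -1/8  ⇒  CG² = 288/35*(-1/8)² = 9/70
CG = −√(9/70) = -0.358569

Clebsch–Gordan coefficient, −√(9/70) ≈ -0.358569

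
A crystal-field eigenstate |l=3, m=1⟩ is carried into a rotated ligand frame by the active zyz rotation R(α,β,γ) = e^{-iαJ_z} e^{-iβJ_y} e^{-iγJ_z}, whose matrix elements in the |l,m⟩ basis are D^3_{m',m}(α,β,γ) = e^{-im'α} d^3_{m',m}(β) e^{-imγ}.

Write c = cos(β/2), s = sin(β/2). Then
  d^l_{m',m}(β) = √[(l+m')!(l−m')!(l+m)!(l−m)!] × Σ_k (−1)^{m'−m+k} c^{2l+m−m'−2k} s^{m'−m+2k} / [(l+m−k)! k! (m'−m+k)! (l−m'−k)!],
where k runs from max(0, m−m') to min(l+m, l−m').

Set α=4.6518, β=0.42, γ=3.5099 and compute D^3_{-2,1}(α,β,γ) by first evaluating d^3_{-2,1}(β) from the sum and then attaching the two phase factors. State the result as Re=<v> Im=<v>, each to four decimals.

Re=0.0462 Im=-0.0246

D^3_{-2,1}(4.6518,0.4200,3.5099) = e^{-i·-2·4.6518}·d^3_{-2,1}(0.4200)·e^{-i·1·3.5099}. Compute d first:
With c≡cos(β/2)=0.978031 and s≡sin(β/2)=0.208460, N=[1·120·24·2]^{1/2}=75.894664
k∈{3,4} keeps every argument non-negative
  k=3: (−1)^0·75.8947/(12)·0.9780^3·0.2085^3 = +0.053599
  k=4: (−1)^1·75.8947/(24)·0.9780^1·0.2085^5 = -0.001217
d^3_{-2,1}(0.4200) = +0.053599 -0.001217 = +0.052381
D = (-0.992667+0.120882i)·(+0.052381)·(-0.932938+0.360037i) = +0.046230-0.024628i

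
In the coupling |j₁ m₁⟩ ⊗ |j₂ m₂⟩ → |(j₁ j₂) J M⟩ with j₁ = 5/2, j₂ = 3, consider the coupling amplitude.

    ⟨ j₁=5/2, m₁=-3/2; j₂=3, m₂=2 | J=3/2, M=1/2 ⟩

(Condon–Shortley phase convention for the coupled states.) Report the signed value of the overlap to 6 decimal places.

√[4·4!1!2!/8! · 1!4!5!1!2!1!] = √(192/7)
  +(−1)^3/∏(3,1,1,2,0,0)! = -1/12  (running -1/12)
  +(−1)^4/∏(4,0,0,1,1,1)! = 1/24  (running -1/24)
⟨..|..⟩ = √(192/7)·(-1/24) = -0.218218

−√(1/21) ≈ -0.218218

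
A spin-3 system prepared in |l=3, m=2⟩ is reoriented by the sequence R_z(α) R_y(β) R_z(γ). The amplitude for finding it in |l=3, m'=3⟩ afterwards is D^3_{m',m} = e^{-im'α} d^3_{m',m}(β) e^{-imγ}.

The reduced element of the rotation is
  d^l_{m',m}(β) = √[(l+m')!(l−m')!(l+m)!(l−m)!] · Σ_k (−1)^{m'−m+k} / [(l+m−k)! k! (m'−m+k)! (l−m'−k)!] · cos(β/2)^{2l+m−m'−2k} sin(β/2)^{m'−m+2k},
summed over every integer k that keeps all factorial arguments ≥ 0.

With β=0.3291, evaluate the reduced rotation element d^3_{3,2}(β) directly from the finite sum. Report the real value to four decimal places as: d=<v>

d^3_{3,2}(β=0.3291) via the finite sum:
Half-angle: c=0.986492, s=0.163808. N=√(720·1·120·1)=293.938769
Admissible k: 0..0 (factorial args all ≥0)
  k=0: (−1)^1·293.9388/(120)·0.9865^5·0.1638^1 = -0.374869
d^3_{3,2}(0.3291) = -0.374869

d=-0.3749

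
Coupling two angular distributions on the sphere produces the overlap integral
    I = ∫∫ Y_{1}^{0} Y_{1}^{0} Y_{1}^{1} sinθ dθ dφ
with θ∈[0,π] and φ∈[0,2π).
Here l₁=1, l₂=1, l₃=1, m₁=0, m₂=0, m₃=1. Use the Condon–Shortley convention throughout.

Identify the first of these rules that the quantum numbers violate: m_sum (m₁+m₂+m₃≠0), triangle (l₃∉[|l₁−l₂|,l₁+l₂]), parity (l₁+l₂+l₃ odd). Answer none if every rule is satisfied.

azimuthal sum: 0 + 0 + 1 = 1  ✗
0 ≤ 1 ≤ 2 (triangle on l)
L = 1 + 1 + 1 = 3 (odd)

m_sum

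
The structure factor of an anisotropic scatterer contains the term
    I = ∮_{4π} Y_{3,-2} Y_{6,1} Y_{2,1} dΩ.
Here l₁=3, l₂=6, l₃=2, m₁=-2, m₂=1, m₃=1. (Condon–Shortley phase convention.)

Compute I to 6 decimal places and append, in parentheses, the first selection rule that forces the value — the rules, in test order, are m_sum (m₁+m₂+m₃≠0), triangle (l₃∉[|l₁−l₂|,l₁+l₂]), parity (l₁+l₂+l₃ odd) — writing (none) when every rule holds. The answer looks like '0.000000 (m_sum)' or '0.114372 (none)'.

|3−6|≤2≤3+6 violated ⇒ I = 0

0.000000 (triangle)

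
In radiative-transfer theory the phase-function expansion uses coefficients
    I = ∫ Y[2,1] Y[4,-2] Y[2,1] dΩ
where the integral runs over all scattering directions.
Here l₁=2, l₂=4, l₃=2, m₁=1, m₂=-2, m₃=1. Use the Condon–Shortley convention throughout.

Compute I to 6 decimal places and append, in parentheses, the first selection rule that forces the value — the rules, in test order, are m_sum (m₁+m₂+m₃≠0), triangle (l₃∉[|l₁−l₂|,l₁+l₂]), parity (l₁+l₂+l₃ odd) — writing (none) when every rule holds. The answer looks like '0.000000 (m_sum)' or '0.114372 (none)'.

Rules hold: Σm=0, L=8 even, 2≤2≤6.
N = 5·9·5 = 225
Δ = 4!·0!·4!/9! = 1/630
Racah Σ t=2..2: t=2:+1/16 = 1/16
⇒ 3j(2 4 2; 0 0 0)² = 2/35, sgn +1
Racah Σ t=1..1: t=1:−1/36 = -1/36
⇒ 3j(2 4 2; 1 -2 1)² = 4/63, sgn +1
4πI² = N·(3j₀)²·(3jₘ)² = 40/49
I = +1·√(0.816327/4π) = 0.25487487
No selection rule forces the value: the integral is nonzero (none).

0.254875 (none)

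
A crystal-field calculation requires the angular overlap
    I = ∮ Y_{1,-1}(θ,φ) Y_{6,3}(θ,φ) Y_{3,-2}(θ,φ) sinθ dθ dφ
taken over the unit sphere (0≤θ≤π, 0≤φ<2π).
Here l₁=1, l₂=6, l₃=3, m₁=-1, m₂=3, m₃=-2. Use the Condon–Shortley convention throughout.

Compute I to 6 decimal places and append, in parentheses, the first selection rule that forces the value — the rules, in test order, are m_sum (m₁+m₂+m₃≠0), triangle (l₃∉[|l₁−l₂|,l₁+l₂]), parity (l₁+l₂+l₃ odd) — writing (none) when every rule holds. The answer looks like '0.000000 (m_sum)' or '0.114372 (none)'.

triangle: need 5≤l₃≤7, have 3; I=0

0.000000 (triangle)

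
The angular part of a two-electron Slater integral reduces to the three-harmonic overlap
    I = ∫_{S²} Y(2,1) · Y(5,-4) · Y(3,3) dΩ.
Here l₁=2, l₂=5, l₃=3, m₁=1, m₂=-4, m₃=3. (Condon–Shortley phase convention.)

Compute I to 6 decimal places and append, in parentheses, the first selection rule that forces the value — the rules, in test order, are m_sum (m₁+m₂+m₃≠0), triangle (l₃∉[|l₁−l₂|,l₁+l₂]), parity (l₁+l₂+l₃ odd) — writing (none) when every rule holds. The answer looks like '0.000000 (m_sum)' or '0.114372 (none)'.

Checks pass: Σm=0; 10 even; l₃=3∈[3,7].
(2·2+1)(2·5+1)(2·3+1) = 385
Δ: 4! 0! 6! / 11! → 1/2310
sum: t=2:+1/144 = 1/144
3j²(2 5 3; 0 0 0) = Δ·Π!·Σ² = 10/231  (sign -1)
sum: t=1:−1/4320 = -1/4320
3j²(2 5 3; 1 -4 3) = Δ·Π!·Σ² = 2/55  (sign -1)
combine: 4πI² = 385·10/231·2/55 = 20/33
take √, sign +1: I = 0.21961050
No selection rule forces the value: the integral is nonzero (none).

0.219610 (none)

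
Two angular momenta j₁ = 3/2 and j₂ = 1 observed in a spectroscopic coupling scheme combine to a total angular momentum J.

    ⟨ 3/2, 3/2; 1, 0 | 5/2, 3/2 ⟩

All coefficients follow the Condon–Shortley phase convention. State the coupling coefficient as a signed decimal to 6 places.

j₁+j₂−J=0  J+j₁−j₂=3  J−j₁+j₂=2  j₁+j₂+J+1=6
(j₁±m₁, j₂±m₂, J±M) = (3,0,1,1,4,1)
P² = 72/5
sum k=0..0:
  [0] +1/6 = 1/6
S = 1/6
C² = P²·S² = 2/5 ; C = +0.632456

+√(2/5) ≈ +0.632456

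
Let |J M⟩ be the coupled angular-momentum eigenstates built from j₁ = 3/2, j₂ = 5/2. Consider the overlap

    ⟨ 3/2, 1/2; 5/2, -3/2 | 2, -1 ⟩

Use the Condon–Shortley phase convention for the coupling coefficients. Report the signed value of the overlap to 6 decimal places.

j₁+j₂−J=2  J+j₁−j₂=1  J−j₁+j₂=3  j₁+j₂+J+1=7
(j₁±m₁, j₂±m₂, J±M) = (2,1,1,4,1,3)
P² = 24/7
sum k=0..1:
  [0] +1/4 = 1/4
  [1] −1/6 = -1/6
S = 1/12
C² = P²·S² = 1/42 ; C = +0.154303

+0.154303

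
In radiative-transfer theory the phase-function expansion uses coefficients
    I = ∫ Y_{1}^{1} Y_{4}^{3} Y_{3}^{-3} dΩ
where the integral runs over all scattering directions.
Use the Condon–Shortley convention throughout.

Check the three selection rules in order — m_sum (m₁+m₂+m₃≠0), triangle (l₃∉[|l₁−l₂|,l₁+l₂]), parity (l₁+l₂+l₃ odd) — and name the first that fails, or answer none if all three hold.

m_sum

azimuthal sum: 1 + 3 − 3 = 1  ✗
3 ≤ 3 ≤ 5 (triangle on l)
L = 1 + 4 + 3 = 8 (even)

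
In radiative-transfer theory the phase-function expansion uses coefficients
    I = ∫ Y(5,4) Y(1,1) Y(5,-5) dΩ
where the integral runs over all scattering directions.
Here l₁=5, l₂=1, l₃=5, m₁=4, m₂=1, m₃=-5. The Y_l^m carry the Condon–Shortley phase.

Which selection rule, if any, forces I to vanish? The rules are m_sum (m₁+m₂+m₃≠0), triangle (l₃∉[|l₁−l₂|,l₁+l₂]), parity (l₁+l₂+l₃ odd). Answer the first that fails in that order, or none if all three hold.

m₁+m₂+m₃ = 4 + 1 − 5 = 0  ✓
triangle: |5−1|=4 ≤ l₃=5 ≤ 5+1=6  ✓
parity: l₁+l₂+l₃ = 11 is odd  ✗

parity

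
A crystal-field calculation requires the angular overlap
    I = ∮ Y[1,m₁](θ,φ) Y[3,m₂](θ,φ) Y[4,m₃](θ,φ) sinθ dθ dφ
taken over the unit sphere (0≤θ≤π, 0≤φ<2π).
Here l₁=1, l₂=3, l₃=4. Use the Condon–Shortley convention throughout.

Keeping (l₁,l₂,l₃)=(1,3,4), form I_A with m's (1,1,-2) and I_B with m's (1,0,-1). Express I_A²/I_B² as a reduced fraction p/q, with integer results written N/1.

Shared (l₁,l₂,l₃)=(1,3,4): N and (l;000)² cancel in I_A²/I_B².
A: Δ = 0!·2!·6!/9! = 1/252; Racah Σ t=0..0: t=0:+1/96 = 1/96; ⇒ 3j(1 3 4; 1 1 -2)² = 5/84, sgn +1
B: Δ = 0!·2!·6!/9! = 1/252; Racah Σ t=0..0: t=0:+1/72 = 1/72; ⇒ 3j(1 3 4; 1 0 -1)² = 5/126, sgn -1
I_A²/I_B² = (5/84)/(5/126) = 3/2

3/2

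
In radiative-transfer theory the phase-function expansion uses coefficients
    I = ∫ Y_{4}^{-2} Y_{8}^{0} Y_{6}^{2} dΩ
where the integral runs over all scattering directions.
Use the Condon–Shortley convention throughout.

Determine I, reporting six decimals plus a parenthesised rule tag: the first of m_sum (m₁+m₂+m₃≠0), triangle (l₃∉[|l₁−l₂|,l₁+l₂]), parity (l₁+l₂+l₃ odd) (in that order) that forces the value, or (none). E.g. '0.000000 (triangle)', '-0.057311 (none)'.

-0.137687 (none)

Checks pass: Σm=0; 18 even; l₃=6∈[4,12].
(2·4+1)(2·8+1)(2·6+1) = 1989
Δ: 6! 2! 10! / 19! → 1/23279256
sum: t=2:+1/1658880 t=3:−1/518400 t=4:+1/1658880 = -1/1382400
3j²(4 8 6; 0 0 0) = Δ·Π!·Σ² = 504/46189  (sign -1)
sum: t=4:+1/1658880 t=5:−1/3628800 t=6:+1/116121600 = 13/38707200
3j²(4 8 6; -2 0 2) = Δ·Π!·Σ² = 39/3553  (sign +1)
combine: 4πI² = 1989·504/46189·39/3553 = 176904/742577
take √, sign -1: I = -0.13768707
No selection rule forces the value: the integral is nonzero (none).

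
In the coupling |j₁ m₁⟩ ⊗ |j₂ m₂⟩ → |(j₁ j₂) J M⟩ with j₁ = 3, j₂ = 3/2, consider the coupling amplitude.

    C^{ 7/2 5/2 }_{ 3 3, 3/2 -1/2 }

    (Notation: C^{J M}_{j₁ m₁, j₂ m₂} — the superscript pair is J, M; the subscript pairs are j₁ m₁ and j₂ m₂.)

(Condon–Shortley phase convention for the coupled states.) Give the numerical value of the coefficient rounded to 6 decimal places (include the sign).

+0.617213  (= +√(8/21))

√[8·1!5!2!/9! · 6!0!1!2!6!1!] = √(38400/7)
  +(−1)^0/∏(0,1,0,1,5,1)! = 1/120  (running 1/120)
⟨..|..⟩ = √(38400/7)·(1/120) = +0.617213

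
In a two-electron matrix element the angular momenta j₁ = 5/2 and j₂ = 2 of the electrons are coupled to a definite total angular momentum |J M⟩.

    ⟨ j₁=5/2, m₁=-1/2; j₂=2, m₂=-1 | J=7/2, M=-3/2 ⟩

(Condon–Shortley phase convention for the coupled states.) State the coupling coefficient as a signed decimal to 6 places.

√[8·1!4!3!/9! · 2!3!1!3!2!5!] = √(384/7)
  +(−1)^0/∏(0,1,3,1,1,2)! = 1/12  (running 1/12)
  +(−1)^1/∏(1,0,2,0,2,3)! = -1/24  (running 1/24)
⟨..|..⟩ = √(384/7)·(1/24) = +0.308607

+√(2/21) = +0.308607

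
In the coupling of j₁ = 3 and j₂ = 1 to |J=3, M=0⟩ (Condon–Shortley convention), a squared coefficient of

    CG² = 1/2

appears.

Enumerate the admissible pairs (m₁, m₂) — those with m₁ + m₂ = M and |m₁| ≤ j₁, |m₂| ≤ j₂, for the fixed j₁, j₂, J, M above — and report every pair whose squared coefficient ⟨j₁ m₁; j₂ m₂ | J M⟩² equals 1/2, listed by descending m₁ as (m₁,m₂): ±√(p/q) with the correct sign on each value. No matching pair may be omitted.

Admissible pairs with m₁+m₂ = M = 0: (-1,1), (0,0), (1,-1)
  (m₁,m₂)=(1,-1): CG² = 1/2, CG = +√(1/2)   ← matches the target
  (m₁,m₂)=(0,0): CG² = 0/1, CG = 0
  (m₁,m₂)=(-1,1): CG² = 1/2, CG = −√(1/2)   ← matches the target
Pairs with CG² = 1/2: (1,-1): +√(1/2); (-1,1): −√(1/2)

(1,-1): +√(1/2); (-1,1): −√(1/2)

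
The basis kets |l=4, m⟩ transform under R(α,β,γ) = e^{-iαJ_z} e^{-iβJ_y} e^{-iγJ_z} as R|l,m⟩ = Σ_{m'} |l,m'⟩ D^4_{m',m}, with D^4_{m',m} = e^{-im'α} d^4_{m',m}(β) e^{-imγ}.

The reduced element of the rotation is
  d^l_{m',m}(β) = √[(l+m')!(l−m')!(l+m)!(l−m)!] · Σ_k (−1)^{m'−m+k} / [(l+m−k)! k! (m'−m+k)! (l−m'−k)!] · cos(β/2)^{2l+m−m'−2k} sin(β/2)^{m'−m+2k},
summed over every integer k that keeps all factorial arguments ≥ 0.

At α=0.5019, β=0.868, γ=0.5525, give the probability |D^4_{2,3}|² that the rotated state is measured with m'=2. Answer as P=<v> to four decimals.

Split into d^4_{2,3}(β=0.8680) × two z-phases.
c=cos(0.868000/2)=0.907291, s=sin(0.868000/2)=0.420503; N=√[720·2·5040·1]=2693.993318
Admissible k: 1..2 (factorial args all ≥0)
  k=1: (−1)^0·2693.9933/(720)·0.9073^7·0.4205^1 = +0.796269
  k=2: (−1)^1·2693.9933/(240)·0.9073^5·0.4205^3 = -0.513129
d^4_{2,3}(0.8680) = +0.796269 -0.513129 = +0.283140
|D^4_{2,3}|² = |d^4_{2,3}(β)|² = (+0.283140)² = 0.080168 (the z-rotation phases have unit modulus)

P=0.0802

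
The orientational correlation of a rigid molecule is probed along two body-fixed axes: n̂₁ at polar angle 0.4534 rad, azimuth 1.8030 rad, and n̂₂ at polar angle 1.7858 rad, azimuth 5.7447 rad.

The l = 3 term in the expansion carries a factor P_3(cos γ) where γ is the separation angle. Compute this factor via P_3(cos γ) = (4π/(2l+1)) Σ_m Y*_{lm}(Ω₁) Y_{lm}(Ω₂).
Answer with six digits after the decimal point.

Summing Y*_{l m}(θ₁,φ₁)·Y_{l m}(θ₂,φ₂) over m ∈ [−3, 3]; prefactor 4π/(2·3+1) = 1.795196:
  m=-3: (0.02250 - 0.02690j) × (-0.01737 + 0.38868j) = 0.01006 + 0.00921j  (running Σ = 0.01006 + 0.00921j)
  m=-2: (-0.15760 - 0.07895j) × (-0.09865 - 0.18325j) = 0.00108 + 0.03667j  (running Σ = 0.01114 + 0.04588j)
  m=-1: (-0.09905 + 0.41889j) × (-0.20937 - 0.12507j) = 0.07313 - 0.07531j  (running Σ = 0.08427 - 0.02943j)
  m=0: (0.34912 + 0.00000j) × (0.22073 + 0.00000j) = 0.07706 + 0.00000j  (running Σ = 0.16133 - 0.02943j)
  m=1: (0.09905 + 0.41889j) × (0.20937 - 0.12507j) = 0.07313 + 0.07531j  (running Σ = 0.23446 + 0.04588j)
  m=2: (-0.15760 + 0.07895j) × (-0.09865 + 0.18325j) = 0.00108 - 0.03667j  (running Σ = 0.23554 + 0.00921j)
  m=3: (-0.02250 - 0.02690j) × (0.01737 + 0.38868j) = 0.01006 - 0.00921j  (running Σ = 0.24560 + 0.00000j)
Σ over m = 0.24560 + 0.00000j; ×(4π/7) → 0.44090 + 0.00000j. Real part: 0.440905

0.440905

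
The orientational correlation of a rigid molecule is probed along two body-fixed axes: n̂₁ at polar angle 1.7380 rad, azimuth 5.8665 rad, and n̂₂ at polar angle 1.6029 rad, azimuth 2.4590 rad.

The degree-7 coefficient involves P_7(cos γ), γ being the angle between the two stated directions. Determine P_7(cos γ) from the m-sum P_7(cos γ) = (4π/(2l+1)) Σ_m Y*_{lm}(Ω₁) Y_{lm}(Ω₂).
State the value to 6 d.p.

Expand P_7 via completeness: Σ_{m} conj(Y_{7,m}) at Ω₁ times Y_{7,m} at Ω₂ —
  term(m=-7) = +0.064692-0.216347i   from Y*(Ω₁)=-0.441817-0.101026i, Y(Ω₂)=-0.032740+0.497162i
  term(m=-6) = -0.000422+0.017130i   from Y*(Ω₁)=+0.229319+0.171266i, Y(Ω₂)=+0.034632+0.048836i
  term(m=-5) = -0.018884-0.076747i   from Y*(Ω₁)=+0.107358+0.190750i, Y(Ω₂)=-0.347868-0.096789i
  term(m=-4) = +0.010394+0.018706i   from Y*(Ω₁)=-0.029200-0.303407i, Y(Ω₂)=-0.064353+0.028063i
  term(m=-3) = -0.030749-0.031516i   from Y*(Ω₁)=+0.042859-0.129012i, Y(Ω₂)=+0.148699-0.287741i
  term(m=-2) = +0.019659+0.011567i   from Y*(Ω₁)=-0.205350+0.226062i, Y(Ω₂)=-0.015248-0.073112i
  term(m=-1) = -0.030770-0.008380i   from Y*(Ω₁)=-0.093963+0.041588i, Y(Ω₂)=+0.240821+0.195777i
  term(m=+0) = +0.023146+0.000000i   from Y*(Ω₁)=+0.304537-0.000000i, Y(Ω₂)=+0.076003+0.000000i
  term(m=+1) = -0.030770+0.008380i   from Y*(Ω₁)=+0.093963+0.041588i, Y(Ω₂)=-0.240821+0.195777i
  term(m=+2) = +0.019659-0.011567i   from Y*(Ω₁)=-0.205350-0.226062i, Y(Ω₂)=-0.015248+0.073112i
  term(m=+3) = -0.030749+0.031516i   from Y*(Ω₁)=-0.042859-0.129012i, Y(Ω₂)=-0.148699-0.287741i
  term(m=+4) = +0.010394-0.018706i   from Y*(Ω₁)=-0.029200+0.303407i, Y(Ω₂)=-0.064353-0.028063i
  term(m=+5) = -0.018884+0.076747i   from Y*(Ω₁)=-0.107358+0.190750i, Y(Ω₂)=+0.347868-0.096789i
  term(m=+6) = -0.000422-0.017130i   from Y*(Ω₁)=+0.229319-0.171266i, Y(Ω₂)=+0.034632-0.048836i
  term(m=+7) = +0.064692+0.216347i   from Y*(Ω₁)=+0.441817-0.101026i, Y(Ω₂)=+0.032740+0.497162i
Accumulated sum +0.050984+0.000000i; after 4π/(2l+1) scaling, +0.042712+0.000000i ⇒ P_7 = 0.042712

0.042712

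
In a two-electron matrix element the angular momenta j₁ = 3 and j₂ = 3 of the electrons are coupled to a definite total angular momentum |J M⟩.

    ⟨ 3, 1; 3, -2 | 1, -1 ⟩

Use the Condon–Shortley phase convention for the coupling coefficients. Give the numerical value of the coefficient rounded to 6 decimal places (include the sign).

-0.422577

triangle: 5!*1!*1!/8! = 120/40320
(j±m)!: 4!*2!*1!*5!*0!*2! = 11520
prefactor² = (2J+1)*Δ*N² = 720/7
  k=1: −1/(1!*4!*1!*0!*0!*1!) = -1/24
Σ = -1/24  ⇒  CG² = 720/7*(-1/24)² = 5/28
CG = −√(5/28) = -0.422577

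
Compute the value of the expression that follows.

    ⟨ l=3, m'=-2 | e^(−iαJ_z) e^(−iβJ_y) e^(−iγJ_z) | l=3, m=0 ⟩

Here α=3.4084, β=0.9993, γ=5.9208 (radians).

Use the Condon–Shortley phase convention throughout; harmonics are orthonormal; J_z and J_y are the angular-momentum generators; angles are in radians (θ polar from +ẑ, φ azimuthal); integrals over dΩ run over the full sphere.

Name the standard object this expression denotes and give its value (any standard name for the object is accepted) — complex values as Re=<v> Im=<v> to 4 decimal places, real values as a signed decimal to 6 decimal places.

This is a Wigner D-matrix element — the rotation-matrix element ⟨l m'| R(α,β,γ) |l m⟩ in the angular-momentum basis.
Split into d^3_{-2,0}(β=0.9993) × two z-phases.
Half-angle: c=0.877750, s=0.479118. N=√(1·120·6·6)=65.726707
k∈{2,3} keeps every argument non-negative
  k=2: (−1)^0·65.7267/(12)·0.8778^4·0.4791^2 = +0.746329
  k=3: (−1)^1·65.7267/(12)·0.8778^2·0.4791^4 = -0.222369
d^3_{-2,0}(0.9993) = +0.746329 -0.222369 = +0.523960
D = (+0.860974+0.508649i)·(+0.523960)·(+1.000000+0.000000i) = +0.451116+0.266512i

Wigner D-matrix element, Re=0.4511 Im=0.2665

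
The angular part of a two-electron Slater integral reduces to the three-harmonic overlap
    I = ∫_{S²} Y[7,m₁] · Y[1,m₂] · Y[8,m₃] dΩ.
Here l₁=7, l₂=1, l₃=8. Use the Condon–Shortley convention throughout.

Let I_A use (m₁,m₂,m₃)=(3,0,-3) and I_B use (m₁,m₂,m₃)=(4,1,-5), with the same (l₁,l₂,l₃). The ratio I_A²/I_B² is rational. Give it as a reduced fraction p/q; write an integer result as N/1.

Shared (l₁,l₂,l₃)=(7,1,8): N and (l;000)² cancel in I_A²/I_B².
A: Δ = 0!·14!·2!/17! = 1/2040; Racah Σ t=0..0: t=0:+1/87091200 = 1/87091200; ⇒ 3j(7 1 8; 3 0 -3)² = 11/408, sgn -1
B: Δ = 0!·14!·2!/17! = 1/2040; Racah Σ t=0..0: t=0:+1/479001600 = 1/479001600; ⇒ 3j(7 1 8; 4 1 -5)² = 13/340, sgn -1
I_A²/I_B² = (11/408)/(13/340) = 55/78

55/78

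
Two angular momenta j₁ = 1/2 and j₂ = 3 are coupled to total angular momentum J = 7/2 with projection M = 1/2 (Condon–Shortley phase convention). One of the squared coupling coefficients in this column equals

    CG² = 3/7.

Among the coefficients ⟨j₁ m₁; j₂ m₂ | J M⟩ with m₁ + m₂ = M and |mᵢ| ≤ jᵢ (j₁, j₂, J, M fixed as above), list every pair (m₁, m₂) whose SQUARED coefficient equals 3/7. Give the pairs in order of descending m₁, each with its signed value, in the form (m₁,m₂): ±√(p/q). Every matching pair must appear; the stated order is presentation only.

(-1/2,1): +√(3/7)

Admissible pairs with m₁+m₂ = M = 1/2: (-1/2,1), (1/2,0)
  (m₁,m₂)=(1/2,0): CG² = 4/7, CG = +√(4/7)
  (m₁,m₂)=(-1/2,1): CG² = 3/7, CG = +√(3/7)   ← matches the target
Pairs with CG² = 3/7: (-1/2,1): +√(3/7)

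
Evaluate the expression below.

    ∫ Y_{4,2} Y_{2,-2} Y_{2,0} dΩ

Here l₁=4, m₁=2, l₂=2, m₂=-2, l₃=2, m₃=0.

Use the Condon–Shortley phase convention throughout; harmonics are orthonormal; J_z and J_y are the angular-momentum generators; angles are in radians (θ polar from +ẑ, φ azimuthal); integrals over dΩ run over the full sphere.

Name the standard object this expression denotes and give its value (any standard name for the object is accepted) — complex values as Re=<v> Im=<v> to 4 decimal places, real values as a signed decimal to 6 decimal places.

Gaunt coefficient, +0.156078

This is a Gaunt coefficient — the integral of a triple product of spherical harmonics over the sphere.
Checks pass: Σm=0; 8 even; l₃=2∈[2,6].
(2·4+1)(2·2+1)(2·2+1) = 225
Δ: 4! 4! 0! / 9! → 1/630
sum: t=2:+1/16 = 1/16
3j²(4 2 2; 0 0 0) = Δ·Π!·Σ² = 2/35  (sign +1)
sum: t=0:+1/96 = 1/96
3j²(4 2 2; 2 -2 0) = Δ·Π!·Σ² = 1/42  (sign +1)
combine: 4πI² = 225·2/35·1/42 = 15/49
take √, sign +1: I = 0.15607835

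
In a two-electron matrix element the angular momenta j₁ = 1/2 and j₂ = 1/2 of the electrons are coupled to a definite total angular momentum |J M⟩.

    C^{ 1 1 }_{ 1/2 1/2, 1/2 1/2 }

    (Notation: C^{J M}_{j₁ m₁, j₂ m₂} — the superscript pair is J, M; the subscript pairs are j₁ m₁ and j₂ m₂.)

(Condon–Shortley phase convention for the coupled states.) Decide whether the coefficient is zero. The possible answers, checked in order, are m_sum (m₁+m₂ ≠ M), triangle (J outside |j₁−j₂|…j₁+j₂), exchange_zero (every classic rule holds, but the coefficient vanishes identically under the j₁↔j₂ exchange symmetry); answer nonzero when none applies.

m-sum: m₁+m₂ = 1/2+1/2 = 1, M = 1  ✓
triangle: |j₁−j₂| = 0 ≤ J = 1 ≤ j₁+j₂ = 1  ✓
exchange: j₁=j₂, m₁=m₂ with (−1)^(j₁+j₂−J) = (−1)^0 = +1 — symmetry imposes no zero
value check: CG = +1 = +1.000000 ≠ 0

nonzero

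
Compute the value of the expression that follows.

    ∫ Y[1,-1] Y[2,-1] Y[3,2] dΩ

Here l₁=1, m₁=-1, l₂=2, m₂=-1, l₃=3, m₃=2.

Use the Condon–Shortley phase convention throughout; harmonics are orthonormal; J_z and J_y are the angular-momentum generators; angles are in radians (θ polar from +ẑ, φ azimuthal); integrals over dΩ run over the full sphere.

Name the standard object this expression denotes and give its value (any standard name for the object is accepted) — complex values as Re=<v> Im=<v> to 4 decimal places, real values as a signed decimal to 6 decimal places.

This is a Gaunt coefficient — the integral of a triple product of spherical harmonics over the sphere.
m-sum 0 ✓  L=6 even ✓  1≤3≤3 ✓
Π(2lᵢ+1) = 3×5×7 = 105
triangle coeff Δ(1,2,3) = 1/105
Σ_t [0,0]: t=0:+1/4 = 1/4
(3j)²=3/35 [(1 2 3; 0 0 0)], sign=-1
Σ_t [0,0]: t=0:+1/12 = 1/12
(3j)²=2/21 [(1 2 3; -1 -1 2)], sign=-1
⇒ 4πI² = 6/7
I = (+1)√(6/7/(4π)) = 0.26116903

Gaunt coefficient, +0.261169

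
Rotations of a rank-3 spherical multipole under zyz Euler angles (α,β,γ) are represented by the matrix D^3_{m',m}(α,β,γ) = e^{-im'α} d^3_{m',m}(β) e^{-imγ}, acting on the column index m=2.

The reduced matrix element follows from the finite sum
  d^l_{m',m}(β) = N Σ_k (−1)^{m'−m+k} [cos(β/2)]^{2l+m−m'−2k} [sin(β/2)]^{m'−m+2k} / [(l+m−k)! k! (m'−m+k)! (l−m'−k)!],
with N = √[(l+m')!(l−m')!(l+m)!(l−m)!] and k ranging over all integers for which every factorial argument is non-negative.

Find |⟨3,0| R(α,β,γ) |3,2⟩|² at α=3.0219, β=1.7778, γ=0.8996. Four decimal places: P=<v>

First d^3_{0,2}(β=1.7778), then the phase factors e^{-i(0)α} and e^{-i(2)γ}:
Half-angle: c=0.630266, s=0.776379. N=√(6·6·120·1)=65.726707
Admissible k: 2..3 (factorial args all ≥0)
  k=2: (−1)^0·65.7267/(12)·0.6303^4·0.7764^2 = +0.520960
  k=3: (−1)^1·65.7267/(12)·0.6303^2·0.7764^4 = -0.790504
d^3_{0,2}(1.7778) = +0.520960 -0.790504 = -0.269543
|D^3_{0,2}|² = |d^3_{0,2}(β)|² = (-0.269543)² = 0.072654 (the z-rotation phases have unit modulus)

P=0.0727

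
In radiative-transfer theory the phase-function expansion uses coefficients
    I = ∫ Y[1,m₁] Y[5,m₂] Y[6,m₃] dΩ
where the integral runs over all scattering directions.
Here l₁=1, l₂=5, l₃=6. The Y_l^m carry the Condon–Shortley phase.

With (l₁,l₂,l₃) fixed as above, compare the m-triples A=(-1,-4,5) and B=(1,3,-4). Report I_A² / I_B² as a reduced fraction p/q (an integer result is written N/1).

11/9

l's match ⇒ only the (l;m) 3-j factors differ between A and B.
A: triangle coeff Δ(1,5,6) = 1/858; Σ_t [0,0]: t=0:+1/725760 = 1/725760; (3j)²=5/78 [(1 5 6; -1 -4 5)], sign=-1
B: triangle coeff Δ(1,5,6) = 1/858; Σ_t [0,0]: t=0:+1/161280 = 1/161280; (3j)²=15/286 [(1 5 6; 1 3 -4)], sign=+1
I_A²/I_B² = (5/78)/(15/286) = 11/9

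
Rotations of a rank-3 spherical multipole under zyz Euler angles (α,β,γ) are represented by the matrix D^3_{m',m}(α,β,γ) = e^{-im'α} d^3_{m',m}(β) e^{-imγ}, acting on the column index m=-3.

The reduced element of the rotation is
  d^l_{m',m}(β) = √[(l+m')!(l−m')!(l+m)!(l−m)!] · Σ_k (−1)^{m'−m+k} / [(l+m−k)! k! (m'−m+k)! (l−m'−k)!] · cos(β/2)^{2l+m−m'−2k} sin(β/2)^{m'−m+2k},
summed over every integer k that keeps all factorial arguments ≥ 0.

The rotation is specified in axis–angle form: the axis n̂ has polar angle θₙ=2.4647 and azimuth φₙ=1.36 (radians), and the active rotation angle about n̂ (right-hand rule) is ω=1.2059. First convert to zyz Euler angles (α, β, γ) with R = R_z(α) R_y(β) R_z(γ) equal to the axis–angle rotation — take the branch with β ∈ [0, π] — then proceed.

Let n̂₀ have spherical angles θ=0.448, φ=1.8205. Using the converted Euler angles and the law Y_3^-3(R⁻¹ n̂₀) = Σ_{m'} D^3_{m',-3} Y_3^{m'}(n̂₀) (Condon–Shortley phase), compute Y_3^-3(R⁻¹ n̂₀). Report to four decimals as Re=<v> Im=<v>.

Axis–angle → zyz. n̂ = (sinθₙcosφₙ, sinθₙsinφₙ, cosθₙ) = (+0.131062, +0.612509, -0.779523), ω = 1.2059.
R = I cosω + sinω [n̂]ₓ + (1−cosω) n̂n̂ᵀ gives
  R = [+0.367900, +0.779829, +0.506474; -0.676570, +0.598140, -0.429513; -0.637889, -0.184648, +0.747665]
β = atan2(√(R₁₃²+R₂₃²), R₃₃) = 0.726258; α = atan2(R₂₃, R₁₃) mod 2π = 5.579827; γ = atan2(R₃₂, −R₃₁) mod 2π = 6.001420
Need the full column D^3_{m',-3} for m'=−3..3 at α=5.5798, β=0.7263, γ=6.0014.
cos(β/2)=0.934790, sin(β/2)=0.355201
d^3_{-3,-3}: single k=0 term ⇒ +0.667244;  D = -0.655707-0.123539i
d^3_{-2,-3}: single k=0 term ⇒ -0.621040;  D = +0.391092+0.482429i
d^3_{-1,-3}: single k=0 term ⇒ +0.373121;  D = +0.008261-0.373030i
d^3_{0,-3}: single k=0 term ⇒ -0.163711;  D = -0.108624+0.122484i
d^3_{1,-3}: single k=0 term ⇒ +0.053873;  D = +0.053331-0.007621i
d^3_{2,-3}: single k=0 term ⇒ -0.012947;  D = -0.010959-0.006893i
d^3_{3,-3}: single k=0 term ⇒ +0.002008;  D = +0.000605+0.001915i
Y_3^{m'}(θ=0.448,φ=1.8205) and Σ D·Y over m':
  (-0.6557-0.1235i)·(+0.0231+0.0248i)  (+0.3911+0.4824i)·(-0.1517+0.0828i)  (+0.0083-0.3730i)·(-0.1059-0.4153i)  (-0.1086+0.1225i)·(+0.3572+0.0000i)  (+0.0533-0.0076i)·(+0.1059-0.4153i)  (-0.0110-0.0069i)·(-0.1517-0.0828i)  (+0.0006+0.0019i)·(-0.0231+0.0248i)
Y_3^-3(R⁻¹ n̂) = -0.302431-0.001168i

Re=-0.3024 Im=-0.0012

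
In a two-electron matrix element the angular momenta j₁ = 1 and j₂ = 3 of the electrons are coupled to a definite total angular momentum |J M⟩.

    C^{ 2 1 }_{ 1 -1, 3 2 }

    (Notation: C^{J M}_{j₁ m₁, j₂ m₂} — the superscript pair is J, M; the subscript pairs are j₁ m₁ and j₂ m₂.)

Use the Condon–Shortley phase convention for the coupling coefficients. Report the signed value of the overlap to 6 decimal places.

+√(10/21) ≈ +0.690066

triangle: 2!×0!×4!/7! = 48/5040
(j±m)!: 0!×2!×5!×1!×3!×1! = 1440
prefactor² = (2J+1)×Δ×N² = 480/7
  k=2: +1/(2!×0!×0!×3!×0!×1!) = 1/12
Σ = 1/12  ⇒  CG² = 480/7×(1/12)² = 10/21
CG = +√(10/21) = +0.690066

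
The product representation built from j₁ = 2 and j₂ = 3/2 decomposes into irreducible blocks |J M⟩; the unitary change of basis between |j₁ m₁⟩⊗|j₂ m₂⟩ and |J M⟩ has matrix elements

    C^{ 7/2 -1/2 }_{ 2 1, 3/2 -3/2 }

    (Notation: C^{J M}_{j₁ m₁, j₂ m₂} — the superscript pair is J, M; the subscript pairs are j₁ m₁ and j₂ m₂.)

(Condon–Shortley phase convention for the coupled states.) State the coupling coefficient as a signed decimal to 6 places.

+0.338062  (= +√(4/35))

j₁+j₂−J=0  J+j₁−j₂=4  J−j₁+j₂=3  j₁+j₂+J+1=8
(j₁±m₁, j₂±m₂, J±M) = (3,1,0,3,3,4)
P² = 5184/35
sum k=0..0:
  [0] +1/36 = 1/36
S = 1/36
C² = P²·S² = 4/35 ; C = +0.338062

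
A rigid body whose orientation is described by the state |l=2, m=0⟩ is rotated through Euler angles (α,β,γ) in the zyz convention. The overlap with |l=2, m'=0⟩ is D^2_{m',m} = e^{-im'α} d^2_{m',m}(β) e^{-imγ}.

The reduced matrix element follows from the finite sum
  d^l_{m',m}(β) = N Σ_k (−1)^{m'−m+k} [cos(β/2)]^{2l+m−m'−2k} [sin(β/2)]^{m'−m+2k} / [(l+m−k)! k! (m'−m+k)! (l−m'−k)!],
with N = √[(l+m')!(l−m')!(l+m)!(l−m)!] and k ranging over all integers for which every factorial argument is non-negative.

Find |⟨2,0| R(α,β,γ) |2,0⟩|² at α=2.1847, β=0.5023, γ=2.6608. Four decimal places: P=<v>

Split into d^2_{0,0}(β=0.5023) × two z-phases.
With c≡cos(β/2)=0.968627 and s≡sin(β/2)=0.248518, N=[2·2·2·2]^{1/2}=4.000000
k∈{0,1,2} keeps every argument non-negative
  k=0: (−1)^0·4.0000/(4)·0.9686^4·0.2485^0 = +0.880292
  k=1: (−1)^1·4.0000/(1)·0.9686^2·0.2485^2 = -0.231787
  k=2: (−1)^2·4.0000/(4)·0.9686^0·0.2485^4 = +0.003814
d^2_{0,0}(0.5023) = +0.880292 -0.231787 +0.003814 = +0.652319
|D^2_{0,0}|² = |d^2_{0,0}(β)|² = (+0.652319)² = 0.425521 (the z-rotation phases have unit modulus)

P=0.4255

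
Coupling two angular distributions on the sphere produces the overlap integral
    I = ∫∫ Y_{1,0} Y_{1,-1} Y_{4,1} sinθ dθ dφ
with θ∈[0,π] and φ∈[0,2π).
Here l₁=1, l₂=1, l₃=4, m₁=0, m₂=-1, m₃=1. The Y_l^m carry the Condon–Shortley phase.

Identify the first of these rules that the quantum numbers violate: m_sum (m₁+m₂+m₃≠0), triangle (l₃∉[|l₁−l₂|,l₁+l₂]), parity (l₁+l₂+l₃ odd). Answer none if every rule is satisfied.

triangle

Σmᵢ = 0  ✓
l₃∈[|l₁−l₂|,l₁+l₂]=[0,2] required, l₃=4 fails  ✗
Σlᵢ = 6 ⇒ even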